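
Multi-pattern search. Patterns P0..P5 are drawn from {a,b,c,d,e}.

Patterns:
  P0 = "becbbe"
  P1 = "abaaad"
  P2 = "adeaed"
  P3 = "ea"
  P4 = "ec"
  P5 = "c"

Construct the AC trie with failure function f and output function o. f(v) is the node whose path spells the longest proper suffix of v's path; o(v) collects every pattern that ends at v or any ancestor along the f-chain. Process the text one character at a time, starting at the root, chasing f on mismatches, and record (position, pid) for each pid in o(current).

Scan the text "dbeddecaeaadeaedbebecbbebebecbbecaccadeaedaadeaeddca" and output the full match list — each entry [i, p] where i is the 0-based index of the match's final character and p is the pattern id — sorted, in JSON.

Construct AC machine:
Trie nodes:
  n0 'ε': a→7 b→1 c→21 e→18
  n1 'b': e→2
  n2 'be': c→3
  n3 'bec': b→4
  n4 'becb': b→5
  n5 'becbb': e→6
  n6 'becbbe': ·  [P0 ends]
  n7 'a': b→8 d→13
  n8 'ab': a→9
  n9 'aba': a→10
  n10 'abaa': a→11
  n11 'abaaa': d→12
  n12 'abaaad': ·  [P1 ends]
  n13 'ad': e→14
  n14 'ade': a→15
  n15 'adea': e→16
  n16 'adeae': d→17
  n17 'adeaed': ·  [P2 ends]
  n18 'e': a→19 c→20
  n19 'ea': ·  [P3 ends]
  n20 'ec': ·  [P4 ends]
  n21 'c': ·  [P5 ends]

BFS fail/out derivation:
  n1('b'): parent n0 fail=0; on 'b' 0 → fail=0;  out ∅∪∅=∅
  n7('a'): parent n0 fail=0; on 'a' 0 → fail=0;  out ∅∪∅=∅
  n18('e'): parent n0 fail=0; on 'e' 0 → fail=0;  out ∅∪∅=∅
  n21('c'): parent n0 fail=0; on 'c' 0 → fail=0;  out {5}∪∅={5}
  n2('be'): parent n1 fail=0; on 'e' 0 → fail=18;  out ∅∪∅=∅
  n8('ab'): parent n7 fail=0; on 'b' 0 → fail=1;  out ∅∪∅=∅
  n13('ad'): parent n7 fail=0; on 'd' 0 → fail=0;  out ∅∪∅=∅
  n19('ea'): parent n18 fail=0; on 'a' 0 → fail=7;  out {3}∪∅={3}
  n20('ec'): parent n18 fail=0; on 'c' 0 → fail=21;  out {4}∪{5}={4,5}
  n3('bec'): parent n2 fail=18; on 'c' 18 → fail=20;  out ∅∪{4,5}={4,5}
  n9('aba'): parent n8 fail=1; on 'a' 1→0 → fail=7;  out ∅∪∅=∅
  n14('ade'): parent n13 fail=0; on 'e' 0 → fail=18;  out ∅∪∅=∅
  n4('becb'): parent n3 fail=20; on 'b' 20→21→0 → fail=1;  out ∅∪∅=∅
  n10('abaa'): parent n9 fail=7; on 'a' 7→0 → fail=7;  out ∅∪∅=∅
  n15('adea'): parent n14 fail=18; on 'a' 18 → fail=19;  out ∅∪{3}={3}
  n5('becbb'): parent n4 fail=1; on 'b' 1→0 → fail=1;  out ∅∪∅=∅
  n11('abaaa'): parent n10 fail=7; on 'a' 7→0 → fail=7;  out ∅∪∅=∅
  n16('adeae'): parent n15 fail=19; on 'e' 19→7→0 → fail=18;  out ∅∪∅=∅
  n6('becbbe'): parent n5 fail=1; on 'e' 1 → fail=2;  out {0}∪∅={0}
  n12('abaaad'): parent n11 fail=7; on 'd' 7 → fail=13;  out {1}∪∅={1}
  n17('adeaed'): parent n16 fail=18; on 'd' 18→0 → fail=0;  out {2}∪∅={2}

Text stream:
pos 0 'd': at 0
pos 1 'b': at 1
pos 2 'e': at 2
pos 3 'd': at 0 ·f
pos 4 'd': at 0
pos 5 'e': at 18
pos 6 'c': at 20  emit P4@[5:6],P5@[6:6]
pos 7 'a': at 7 ·f
pos 8 'e': at 18 ·f
pos 9 'a': at 19  emit P3@[8:9]
pos 10 'a': at 7 ·f
pos 11 'd': at 13
pos 12 'e': at 14
pos 13 'a': at 15  emit P3@[12:13]
pos 14 'e': at 16
pos 15 'd': at 17  emit P2@[10:15]
pos 16 'b': at 1 ·f
pos 17 'e': at 2
pos 18 'b': at 1 ·f
pos 19 'e': at 2
pos 20 'c': at 3  emit P4@[19:20],P5@[20:20]
pos 21 'b': at 4
pos 22 'b': at 5
pos 23 'e': at 6  emit P0@[18:23]
pos 24 'b': at 1 ·f
pos 25 'e': at 2
pos 26 'b': at 1 ·f
pos 27 'e': at 2
pos 28 'c': at 3  emit P4@[27:28],P5@[28:28]
pos 29 'b': at 4
pos 30 'b': at 5
pos 31 'e': at 6  emit P0@[26:31]
pos 32 'c': at 3 ·f  emit P4@[31:32],P5@[32:32]
pos 33 'a': at 7 ·f
pos 34 'c': at 21 ·f  emit P5@[34:34]
pos 35 'c': at 21 ·f  emit P5@[35:35]
pos 36 'a': at 7 ·f
pos 37 'd': at 13
pos 38 'e': at 14
pos 39 'a': at 15  emit P3@[38:39]
pos 40 'e': at 16
pos 41 'd': at 17  emit P2@[36:41]
pos 42 'a': at 7 ·f
pos 43 'a': at 7 ·f
pos 44 'd': at 13
pos 45 'e': at 14
pos 46 'a': at 15  emit P3@[45:46]
pos 47 'e': at 16
pos 48 'd': at 17  emit P2@[43:48]
pos 49 'd': at 0 ·f
pos 50 'c': at 21  emit P5@[50:50]
pos 51 'a': at 7 ·f

Result: [[6,4],[6,5],[9,3],[13,3],[15,2],[20,4],[20,5],[23,0],[28,4],[28,5],[31,0],[32,4],[32,5],[34,5],[35,5],[39,3],[41,2],[46,3],[48,2],[50,5]]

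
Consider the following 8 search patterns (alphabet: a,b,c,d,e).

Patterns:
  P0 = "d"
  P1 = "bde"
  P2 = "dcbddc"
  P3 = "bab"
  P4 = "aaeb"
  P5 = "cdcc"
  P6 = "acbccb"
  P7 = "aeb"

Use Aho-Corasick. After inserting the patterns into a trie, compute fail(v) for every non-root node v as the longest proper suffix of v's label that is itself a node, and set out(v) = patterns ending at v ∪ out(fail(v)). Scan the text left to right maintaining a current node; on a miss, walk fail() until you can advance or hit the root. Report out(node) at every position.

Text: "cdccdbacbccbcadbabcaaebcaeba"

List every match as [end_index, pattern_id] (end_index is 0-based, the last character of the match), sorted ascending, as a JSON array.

Build:
Trie (insert patterns):
  n0 'ε': a→12 b→2 c→16 d→1
  n1 'd': c→5  [P0 ends]
  n2 'b': a→10 d→3
  n3 'bd': e→4
  n4 'bde': ·  [P1 ends]
  n5 'dc': b→6
  n6 'dcb': d→7
  n7 'dcbd': d→8
  n8 'dcbdd': c→9
  n9 'dcbddc': ·  [P2 ends]
  n10 'ba': b→11
  n11 'bab': ·  [P3 ends]
  n12 'a': a→13 c→20 e→25
  n13 'aa': e→14
  n14 'aae': b→15
  n15 'aaeb': ·  [P4 ends]
  n16 'c': d→17
  n17 'cd': c→18
  n18 'cdc': c→19
  n19 'cdcc': ·  [P5 ends]
  n20 'ac': b→21
  n21 'acb': c→22
  n22 'acbc': c→23
  n23 'acbcc': b→24
  n24 'acbccb': ·  [P6 ends]
  n25 'ae': b→26
  n26 'aeb': ·  [P7 ends]

BFS fail/out derivation:
  fail(1) 'd': from fail(0)=0 chase 'd': 0 ⇒ 0;  out={0}∪out(0)={0}
  fail(2) 'b': from fail(0)=0 chase 'b': 0 ⇒ 0;  out=∅∪out(0)=∅
  fail(12) 'a': from fail(0)=0 chase 'a': 0 ⇒ 0;  out=∅∪out(0)=∅
  fail(16) 'c': from fail(0)=0 chase 'c': 0 ⇒ 0;  out=∅∪out(0)=∅
  fail(3) 'bd': from fail(2)=0 chase 'd': 0 ⇒ 1;  out=∅∪out(1)={0}
  fail(5) 'dc': from fail(1)=0 chase 'c': 0 ⇒ 16;  out=∅∪out(16)=∅
  fail(10) 'ba': from fail(2)=0 chase 'a': 0 ⇒ 12;  out=∅∪out(12)=∅
  fail(13) 'aa': from fail(12)=0 chase 'a': 0 ⇒ 12;  out=∅∪out(12)=∅
  fail(17) 'cd': from fail(16)=0 chase 'd': 0 ⇒ 1;  out=∅∪out(1)={0}
  fail(20) 'ac': from fail(12)=0 chase 'c': 0 ⇒ 16;  out=∅∪out(16)=∅
  fail(25) 'ae': from fail(12)=0 chase 'e': 0 ⇒ 0;  out=∅∪out(0)=∅
  fail(4) 'bde': from fail(3)=1 chase 'e': 1→0 ⇒ 0;  out={1}∪out(0)={1}
  fail(6) 'dcb': from fail(5)=16 chase 'b': 16→0 ⇒ 2;  out=∅∪out(2)=∅
  fail(11) 'bab': from fail(10)=12 chase 'b': 12→0 ⇒ 2;  out={3}∪out(2)={3}
  fail(14) 'aae': from fail(13)=12 chase 'e': 12 ⇒ 25;  out=∅∪out(25)=∅
  fail(18) 'cdc': from fail(17)=1 chase 'c': 1 ⇒ 5;  out=∅∪out(5)=∅
  fail(21) 'acb': from fail(20)=16 chase 'b': 16→0 ⇒ 2;  out=∅∪out(2)=∅
  fail(26) 'aeb': from fail(25)=0 chase 'b': 0 ⇒ 2;  out={7}∪out(2)={7}
  fail(7) 'dcbd': from fail(6)=2 chase 'd': 2 ⇒ 3;  out=∅∪out(3)={0}
  fail(15) 'aaeb': from fail(14)=25 chase 'b': 25 ⇒ 26;  out={4}∪out(26)={4,7}
  fail(19) 'cdcc': from fail(18)=5 chase 'c': 5→16→0 ⇒ 16;  out={5}∪out(16)={5}
  fail(22) 'acbc': from fail(21)=2 chase 'c': 2→0 ⇒ 16;  out=∅∪out(16)=∅
  fail(8) 'dcbdd': from fail(7)=3 chase 'd': 3→1→0 ⇒ 1;  out=∅∪out(1)={0}
  fail(23) 'acbcc': from fail(22)=16 chase 'c': 16→0 ⇒ 16;  out=∅∪out(16)=∅
  fail(9) 'dcbddc': from fail(8)=1 chase 'c': 1 ⇒ 5;  out={2}∪out(5)={2}
  fail(24) 'acbccb': from fail(23)=16 chase 'b': 16→0 ⇒ 2;  out={6}∪out(2)={6}

Scan:
i=0 'c': node 0→16
i=1 'd': node 16→17  → match P0@[1:1]
i=2 'c': node 17→18
i=3 'c': node 18→19  → match P5@[0:3]
i=4 'd': node 19→17 ·f  → match P0@[4:4]
i=5 'b': node 17→2 ·f
i=6 'a': node 2→10
i=7 'c': node 10→20 ·f
i=8 'b': node 20→21
i=9 'c': node 21→22
i=10 'c': node 22→23
i=11 'b': node 23→24  → match P6@[6:11]
i=12 'c': node 24→16 ·f
i=13 'a': node 16→12 ·f
i=14 'd': node 12→1 ·f  → match P0@[14:14]
i=15 'b': node 1→2 ·f
i=16 'a': node 2→10
i=17 'b': node 10→11  → match P3@[15:17]
i=18 'c': node 11→16 ·f
i=19 'a': node 16→12 ·f
i=20 'a': node 12→13
i=21 'e': node 13→14
i=22 'b': node 14→15  → match P4@[19:22],P7@[20:22]
i=23 'c': node 15→16 ·f
i=24 'a': node 16→12 ·f
i=25 'e': node 12→25
i=26 'b': node 25→26  → match P7@[24:26]
i=27 'a': node 26→10 ·f

Matches: [[1,0],[3,5],[4,0],[11,6],[14,0],[17,3],[22,4],[22,7],[26,7]]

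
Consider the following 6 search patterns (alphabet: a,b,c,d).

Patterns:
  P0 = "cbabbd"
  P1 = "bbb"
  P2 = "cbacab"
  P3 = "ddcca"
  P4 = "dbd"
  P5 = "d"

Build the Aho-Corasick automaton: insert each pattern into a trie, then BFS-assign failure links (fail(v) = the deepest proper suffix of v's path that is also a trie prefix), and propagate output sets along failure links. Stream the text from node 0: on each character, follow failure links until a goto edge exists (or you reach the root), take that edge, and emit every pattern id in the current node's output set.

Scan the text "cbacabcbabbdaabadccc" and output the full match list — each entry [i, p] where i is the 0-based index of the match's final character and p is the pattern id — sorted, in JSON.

Build:
Trie (insert patterns):
  n0 'ε': b→7 c→1 d→13
  n1 'c': b→2
  n2 'cb': a→3
  n3 'cba': b→4 c→10
  n4 'cbab': b→5
  n5 'cbabb': d→6
  n6 'cbabbd': ·  ←P0
  n7 'b': b→8
  n8 'bb': b→9
  n9 'bbb': ·  ←P1
  n10 'cbac': a→11
  n11 'cbaca': b→12
  n12 'cbacab': ·  ←P2
  n13 'd': b→18 d→14  ←P5
  n14 'dd': c→15
  n15 'ddc': c→16
  n16 'ddcc': a→17
  n17 'ddcca': ·  ←P3
  n18 'db': d→19
  n19 'dbd': ·  ←P4

BFS fail/out derivation:
  fail(1) 'c': from fail(0)=0 chase 'c': 0 ⇒ 0;  out=∅∪out(0)=∅
  fail(7) 'b': from fail(0)=0 chase 'b': 0 ⇒ 0;  out=∅∪out(0)=∅
  fail(13) 'd': from fail(0)=0 chase 'd': 0 ⇒ 0;  out={5}∪out(0)={5}
  fail(2) 'cb': from fail(1)=0 chase 'b': 0 ⇒ 7;  out=∅∪out(7)=∅
  fail(8) 'bb': from fail(7)=0 chase 'b': 0 ⇒ 7;  out=∅∪out(7)=∅
  fail(14) 'dd': from fail(13)=0 chase 'd': 0 ⇒ 13;  out=∅∪out(13)={5}
  fail(18) 'db': from fail(13)=0 chase 'b': 0 ⇒ 7;  out=∅∪out(7)=∅
  fail(3) 'cba': from fail(2)=7 chase 'a': 7→0 ⇒ 0;  out=∅∪out(0)=∅
  fail(9) 'bbb': from fail(8)=7 chase 'b': 7 ⇒ 8;  out={1}∪out(8)={1}
  fail(15) 'ddc': from fail(14)=13 chase 'c': 13→0 ⇒ 1;  out=∅∪out(1)=∅
  fail(19) 'dbd': from fail(18)=7 chase 'd': 7→0 ⇒ 13;  out={4}∪out(13)={4,5}
  fail(4) 'cbab': from fail(3)=0 chase 'b': 0 ⇒ 7;  out=∅∪out(7)=∅
  fail(10) 'cbac': from fail(3)=0 chase 'c': 0 ⇒ 1;  out=∅∪out(1)=∅
  fail(16) 'ddcc': from fail(15)=1 chase 'c': 1→0 ⇒ 1;  out=∅∪out(1)=∅
  fail(5) 'cbabb': from fail(4)=7 chase 'b': 7 ⇒ 8;  out=∅∪out(8)=∅
  fail(11) 'cbaca': from fail(10)=1 chase 'a': 1→0 ⇒ 0;  out=∅∪out(0)=∅
  fail(17) 'ddcca': from fail(16)=1 chase 'a': 1→0 ⇒ 0;  out={3}∪out(0)={3}
  fail(6) 'cbabbd': from fail(5)=8 chase 'd': 8→7→0 ⇒ 13;  out={0}∪out(13)={0,5}
  fail(12) 'cbacab': from fail(11)=0 chase 'b': 0 ⇒ 7;  out={2}∪out(7)={2}

Scan:
pos 0 'c': at 1
pos 1 'b': at 2
pos 2 'a': at 3
pos 3 'c': at 10
pos 4 'a': at 11
pos 5 'b': at 12  ** P2@[0:5]
pos 6 'c': at 1 (via fail)
pos 7 'b': at 2
pos 8 'a': at 3
pos 9 'b': at 4
pos 10 'b': at 5
pos 11 'd': at 6  ** P0@[6:11],P5@[11:11]
pos 12 'a': at 0 (via fail)
pos 13 'a': at 0
pos 14 'b': at 7
pos 15 'a': at 0 (via fail)
pos 16 'd': at 13  ** P5@[16:16]
pos 17 'c': at 1 (via fail)
pos 18 'c': at 1 (via fail)
pos 19 'c': at 1 (via fail)

All matches (sorted): [[5,2],[11,0],[11,5],[16,5]]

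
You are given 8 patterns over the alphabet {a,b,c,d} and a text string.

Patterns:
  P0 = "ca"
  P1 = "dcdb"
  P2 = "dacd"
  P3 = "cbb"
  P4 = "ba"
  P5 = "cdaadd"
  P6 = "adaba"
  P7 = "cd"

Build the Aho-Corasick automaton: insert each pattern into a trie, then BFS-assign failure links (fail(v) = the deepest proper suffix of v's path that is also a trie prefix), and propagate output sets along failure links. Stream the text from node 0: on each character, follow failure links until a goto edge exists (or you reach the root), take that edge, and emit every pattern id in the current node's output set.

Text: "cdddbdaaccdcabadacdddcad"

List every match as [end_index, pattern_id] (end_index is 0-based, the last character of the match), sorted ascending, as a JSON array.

Build automaton:
Trie nodes:
  n0 'ε': a→19 b→12 c→1 d→3
  n1 'c': a→2 b→10 d→14
  n2 'ca': ·  [P0 ends]
  n3 'd': a→7 c→4
  n4 'dc': d→5
  n5 'dcd': b→6
  n6 'dcdb': ·  [P1 ends]
  n7 'da': c→8
  n8 'dac': d→9
  n9 'dacd': ·  [P2 ends]
  n10 'cb': b→11
  n11 'cbb': ·  [P3 ends]
  n12 'b': a→13
  n13 'ba': ·  [P4 ends]
  n14 'cd': a→15  [P7 ends]
  n15 'cda': a→16
  n16 'cdaa': d→17
  n17 'cdaad': d→18
  n18 'cdaadd': ·  [P5 ends]
  n19 'a': d→20
  n20 'ad': a→21
  n21 'ada': b→22
  n22 'adab': a→23
  n23 'adaba': ·  [P6 ends]

BFS fail/out derivation:
  n1('c'): parent n0 fail=0; on 'c' 0 → fail=0;  out ∅∪∅=∅
  n3('d'): parent n0 fail=0; on 'd' 0 → fail=0;  out ∅∪∅=∅
  n12('b'): parent n0 fail=0; on 'b' 0 → fail=0;  out ∅∪∅=∅
  n19('a'): parent n0 fail=0; on 'a' 0 → fail=0;  out ∅∪∅=∅
  n2('ca'): parent n1 fail=0; on 'a' 0 → fail=19;  out {0}∪∅={0}
  n4('dc'): parent n3 fail=0; on 'c' 0 → fail=1;  out ∅∪∅=∅
  n7('da'): parent n3 fail=0; on 'a' 0 → fail=19;  out ∅∪∅=∅
  n10('cb'): parent n1 fail=0; on 'b' 0 → fail=12;  out ∅∪∅=∅
  n13('ba'): parent n12 fail=0; on 'a' 0 → fail=19;  out {4}∪∅={4}
  n14('cd'): parent n1 fail=0; on 'd' 0 → fail=3;  out {7}∪∅={7}
  n20('ad'): parent n19 fail=0; on 'd' 0 → fail=3;  out ∅∪∅=∅
  n5('dcd'): parent n4 fail=1; on 'd' 1 → fail=14;  out ∅∪{7}={7}
  n8('dac'): parent n7 fail=19; on 'c' 19→0 → fail=1;  out ∅∪∅=∅
  n11('cbb'): parent n10 fail=12; on 'b' 12→0 → fail=12;  out {3}∪∅={3}
  n15('cda'): parent n14 fail=3; on 'a' 3 → fail=7;  out ∅∪∅=∅
  n21('ada'): parent n20 fail=3; on 'a' 3 → fail=7;  out ∅∪∅=∅
  n6('dcdb'): parent n5 fail=14; on 'b' 14→3→0 → fail=12;  out {1}∪∅={1}
  n9('dacd'): parent n8 fail=1; on 'd' 1 → fail=14;  out {2}∪{7}={2,7}
  n16('cdaa'): parent n15 fail=7; on 'a' 7→19→0 → fail=19;  out ∅∪∅=∅
  n22('adab'): parent n21 fail=7; on 'b' 7→19→0 → fail=12;  out ∅∪∅=∅
  n17('cdaad'): parent n16 fail=19; on 'd' 19 → fail=20;  out ∅∪∅=∅
  n23('adaba'): parent n22 fail=12; on 'a' 12 → fail=13;  out {6}∪{4}={4,6}
  n18('cdaadd'): parent n17 fail=20; on 'd' 20→3→0 → fail=3;  out {5}∪∅={5}

Run:
i=0 'c': node 0→1
i=1 'd': node 1→14  ** P7@[0:1]
i=2 'd': node 14→3 (via fail)
i=3 'd': node 3→3 (via fail)
i=4 'b': node 3→12 (via fail)
i=5 'd': node 12→3 (via fail)
i=6 'a': node 3→7
i=7 'a': node 7→19 (via fail)
i=8 'c': node 19→1 (via fail)
i=9 'c': node 1→1 (via fail)
i=10 'd': node 1→14  ** P7@[9:10]
i=11 'c': node 14→4 (via fail)
i=12 'a': node 4→2 (via fail)  ** P0@[11:12]
i=13 'b': node 2→12 (via fail)
i=14 'a': node 12→13  ** P4@[13:14]
i=15 'd': node 13→20 (via fail)
i=16 'a': node 20→21
i=17 'c': node 21→8 (via fail)
i=18 'd': node 8→9  ** P2@[15:18],P7@[17:18]
i=19 'd': node 9→3 (via fail)
i=20 'd': node 3→3 (via fail)
i=21 'c': node 3→4
i=22 'a': node 4→2 (via fail)  ** P0@[21:22]
i=23 'd': node 2→20 (via fail)

Result: [[1,7],[10,7],[12,0],[14,4],[18,2],[18,7],[22,0]]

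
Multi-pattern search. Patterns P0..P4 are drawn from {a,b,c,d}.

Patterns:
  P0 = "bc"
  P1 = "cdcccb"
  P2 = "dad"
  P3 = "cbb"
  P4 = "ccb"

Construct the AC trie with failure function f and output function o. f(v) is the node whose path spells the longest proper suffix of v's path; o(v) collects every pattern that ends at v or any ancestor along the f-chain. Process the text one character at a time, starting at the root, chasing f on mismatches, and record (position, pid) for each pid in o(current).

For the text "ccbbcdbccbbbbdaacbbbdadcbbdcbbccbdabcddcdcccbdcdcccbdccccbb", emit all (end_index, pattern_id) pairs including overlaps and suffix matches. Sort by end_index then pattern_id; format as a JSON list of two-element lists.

Build:
Trie nodes:
  0='ε' goto b→1 c→3 d→9
  1='b' goto c→2
  2='bc' goto ·  [P0 ends]
  3='c' goto b→12 c→14 d→4
  4='cd' goto c→5
  5='cdc' goto c→6
  6='cdcc' goto c→7
  7='cdccc' goto b→8
  8='cdcccb' goto ·  [P1 ends]
  9='d' goto a→10
  10='da' goto d→11
  11='dad' goto ·  [P2 ends]
  12='cb' goto b→13
  13='cbb' goto ·  [P3 ends]
  14='cc' goto b→15
  15='ccb' goto ·  [P4 ends]

Failure links (BFS by depth):
  n1('b'): parent n0 fail=0; on 'b' 0 → fail=0;  out ∅∪∅=∅
  n3('c'): parent n0 fail=0; on 'c' 0 → fail=0;  out ∅∪∅=∅
  n9('d'): parent n0 fail=0; on 'd' 0 → fail=0;  out ∅∪∅=∅
  n2('bc'): parent n1 fail=0; on 'c' 0 → fail=3;  out {0}∪∅={0}
  n4('cd'): parent n3 fail=0; on 'd' 0 → fail=9;  out ∅∪∅=∅
  n10('da'): parent n9 fail=0; on 'a' 0 → fail=0;  out ∅∪∅=∅
  n12('cb'): parent n3 fail=0; on 'b' 0 → fail=1;  out ∅∪∅=∅
  n14('cc'): parent n3 fail=0; on 'c' 0 → fail=3;  out ∅∪∅=∅
  n5('cdc'): parent n4 fail=9; on 'c' 9→0 → fail=3;  out ∅∪∅=∅
  n11('dad'): parent n10 fail=0; on 'd' 0 → fail=9;  out {2}∪∅={2}
  n13('cbb'): parent n12 fail=1; on 'b' 1→0 → fail=1;  out {3}∪∅={3}
  n15('ccb'): parent n14 fail=3; on 'b' 3 → fail=12;  out {4}∪∅={4}
  n6('cdcc'): parent n5 fail=3; on 'c' 3 → fail=14;  out ∅∪∅=∅
  n7('cdccc'): parent n6 fail=14; on 'c' 14→3 → fail=14;  out ∅∪∅=∅
  n8('cdcccb'): parent n7 fail=14; on 'b' 14 → fail=15;  out {1}∪{4}={1,4}

Run:
[0] read 'c'  n0⇒n3
[1] read 'c'  n3⇒n14
[2] read 'b'  n14⇒n15  ** P4@[0:2]
[3] read 'b'  n15⇒n13 ·f  ** P3@[1:3]
[4] read 'c'  n13⇒n2 ·f  ** P0@[3:4]
[5] read 'd'  n2⇒n4 ·f
[6] read 'b'  n4⇒n1 ·f
[7] read 'c'  n1⇒n2  ** P0@[6:7]
[8] read 'c'  n2⇒n14 ·f
[9] read 'b'  n14⇒n15  ** P4@[7:9]
[10] read 'b'  n15⇒n13 ·f  ** P3@[8:10]
[11] read 'b'  n13⇒n1 ·f
[12] read 'b'  n1⇒n1 ·f
[13] read 'd'  n1⇒n9 ·f
[14] read 'a'  n9⇒n10
[15] read 'a'  n10⇒n0 ·f
[16] read 'c'  n0⇒n3
[17] read 'b'  n3⇒n12
[18] read 'b'  n12⇒n13  ** P3@[16:18]
[19] read 'b'  n13⇒n1 ·f
[20] read 'd'  n1⇒n9 ·f
[21] read 'a'  n9⇒n10
[22] read 'd'  n10⇒n11  ** P2@[20:22]
[23] read 'c'  n11⇒n3 ·f
[24] read 'b'  n3⇒n12
[25] read 'b'  n12⇒n13  ** P3@[23:25]
[26] read 'd'  n13⇒n9 ·f
[27] read 'c'  n9⇒n3 ·f
[28] read 'b'  n3⇒n12
[29] read 'b'  n12⇒n13  ** P3@[27:29]
[30] read 'c'  n13⇒n2 ·f  ** P0@[29:30]
[31] read 'c'  n2⇒n14 ·f
[32] read 'b'  n14⇒n15  ** P4@[30:32]
[33] read 'd'  n15⇒n9 ·f
[34] read 'a'  n9⇒n10
[35] read 'b'  n10⇒n1 ·f
[36] read 'c'  n1⇒n2  ** P0@[35:36]
[37] read 'd'  n2⇒n4 ·f
[38] read 'd'  n4⇒n9 ·f
[39] read 'c'  n9⇒n3 ·f
[40] read 'd'  n3⇒n4
[41] read 'c'  n4⇒n5
[42] read 'c'  n5⇒n6
[43] read 'c'  n6⇒n7
[44] read 'b'  n7⇒n8  ** P1@[39:44],P4@[42:44]
[45] read 'd'  n8⇒n9 ·f
[46] read 'c'  n9⇒n3 ·f
[47] read 'd'  n3⇒n4
[48] read 'c'  n4⇒n5
[49] read 'c'  n5⇒n6
[50] read 'c'  n6⇒n7
[51] read 'b'  n7⇒n8  ** P1@[46:51],P4@[49:51]
[52] read 'd'  n8⇒n9 ·f
[53] read 'c'  n9⇒n3 ·f
[54] read 'c'  n3⇒n14
[55] read 'c'  n14⇒n14 ·f
[56] read 'c'  n14⇒n14 ·f
[57] read 'b'  n14⇒n15  ** P4@[55:57]
[58] read 'b'  n15⇒n13 ·f  ** P3@[56:58]

All matches (sorted): [[2,4],[3,3],[4,0],[7,0],[9,4],[10,3],[18,3],[22,2],[25,3],[29,3],[30,0],[32,4],[36,0],[44,1],[44,4],[51,1],[51,4],[57,4],[58,3]]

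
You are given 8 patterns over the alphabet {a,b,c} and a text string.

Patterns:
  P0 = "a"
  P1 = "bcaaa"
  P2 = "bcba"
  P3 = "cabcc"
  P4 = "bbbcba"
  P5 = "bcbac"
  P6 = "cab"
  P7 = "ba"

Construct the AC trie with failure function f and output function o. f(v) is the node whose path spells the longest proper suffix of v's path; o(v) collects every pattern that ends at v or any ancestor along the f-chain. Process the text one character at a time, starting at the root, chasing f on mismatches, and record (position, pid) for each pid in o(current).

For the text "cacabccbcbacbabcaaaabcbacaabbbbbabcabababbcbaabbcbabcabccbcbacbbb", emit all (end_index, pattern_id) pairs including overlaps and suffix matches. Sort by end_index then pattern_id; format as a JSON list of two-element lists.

Construct AC machine:
Trie nodes:
  n0 'ε': a→1 b→2 c→9
  n1 'a': ·  [P0 ends]
  n2 'b': a→20 b→14 c→3
  n3 'bc': a→4 b→7
  n4 'bca': a→5
  n5 'bcaa': a→6
  n6 'bcaaa': ·  [P1 ends]
  n7 'bcb': a→8
  n8 'bcba': c→19  [P2 ends]
  n9 'c': a→10
  n10 'ca': b→11
  n11 'cab': c→12  [P6 ends]
  n12 'cabc': c→13
  n13 'cabcc': ·  [P3 ends]
  n14 'bb': b→15
  n15 'bbb': c→16
  n16 'bbbc': b→17
  n17 'bbbcb': a→18
  n18 'bbbcba': ·  [P4 ends]
  n19 'bcbac': ·  [P5 ends]
  n20 'ba': ·  [P7 ends]

Failure links (BFS by depth):
  n1('a'): parent n0 fail=0; on 'a' 0 → fail=0;  out {0}∪∅={0}
  n2('b'): parent n0 fail=0; on 'b' 0 → fail=0;  out ∅∪∅=∅
  n9('c'): parent n0 fail=0; on 'c' 0 → fail=0;  out ∅∪∅=∅
  n3('bc'): parent n2 fail=0; on 'c' 0 → fail=9;  out ∅∪∅=∅
  n10('ca'): parent n9 fail=0; on 'a' 0 → fail=1;  out ∅∪{0}={0}
  n14('bb'): parent n2 fail=0; on 'b' 0 → fail=2;  out ∅∪∅=∅
  n20('ba'): parent n2 fail=0; on 'a' 0 → fail=1;  out {7}∪{0}={0,7}
  n4('bca'): parent n3 fail=9; on 'a' 9 → fail=10;  out ∅∪{0}={0}
  n7('bcb'): parent n3 fail=9; on 'b' 9→0 → fail=2;  out ∅∪∅=∅
  n11('cab'): parent n10 fail=1; on 'b' 1→0 → fail=2;  out {6}∪∅={6}
  n15('bbb'): parent n14 fail=2; on 'b' 2 → fail=14;  out ∅∪∅=∅
  n5('bcaa'): parent n4 fail=10; on 'a' 10→1→0 → fail=1;  out ∅∪{0}={0}
  n8('bcba'): parent n7 fail=2; on 'a' 2 → fail=20;  out {2}∪{0,7}={0,2,7}
  n12('cabc'): parent n11 fail=2; on 'c' 2 → fail=3;  out ∅∪∅=∅
  n16('bbbc'): parent n15 fail=14; on 'c' 14→2 → fail=3;  out ∅∪∅=∅
  n6('bcaaa'): parent n5 fail=1; on 'a' 1→0 → fail=1;  out {1}∪{0}={0,1}
  n13('cabcc'): parent n12 fail=3; on 'c' 3→9→0 → fail=9;  out {3}∪∅={3}
  n17('bbbcb'): parent n16 fail=3; on 'b' 3 → fail=7;  out ∅∪∅=∅
  n19('bcbac'): parent n8 fail=20; on 'c' 20→1→0 → fail=9;  out {5}∪∅={5}
  n18('bbbcba'): parent n17 fail=7; on 'a' 7 → fail=8;  out {4}∪{0,2,7}={0,2,4,7}

Scan:
i=0 'c': node 0→9
i=1 'a': node 9→10  ** P0@[1:1]
i=2 'c': node 10→9 ·f
i=3 'a': node 9→10  ** P0@[3:3]
i=4 'b': node 10→11  ** P6@[2:4]
i=5 'c': node 11→12
i=6 'c': node 12→13  ** P3@[2:6]
i=7 'b': node 13→2 ·f
i=8 'c': node 2→3
i=9 'b': node 3→7
i=10 'a': node 7→8  ** P0@[10:10],P2@[7:10],P7@[9:10]
i=11 'c': node 8→19  ** P5@[7:11]
i=12 'b': node 19→2 ·f
i=13 'a': node 2→20  ** P0@[13:13],P7@[12:13]
i=14 'b': node 20→2 ·f
i=15 'c': node 2→3
i=16 'a': node 3→4  ** P0@[16:16]
i=17 'a': node 4→5  ** P0@[17:17]
i=18 'a': node 5→6  ** P0@[18:18],P1@[14:18]
i=19 'a': node 6→1 ·f  ** P0@[19:19]
i=20 'b': node 1→2 ·f
i=21 'c': node 2→3
i=22 'b': node 3→7
i=23 'a': node 7→8  ** P0@[23:23],P2@[20:23],P7@[22:23]
i=24 'c': node 8→19  ** P5@[20:24]
i=25 'a': node 19→10 ·f  ** P0@[25:25]
i=26 'a': node 10→1 ·f  ** P0@[26:26]
i=27 'b': node 1→2 ·f
i=28 'b': node 2→14
i=29 'b': node 14→15
i=30 'b': node 15→15 ·f
i=31 'b': node 15→15 ·f
i=32 'a': node 15→20 ·f  ** P0@[32:32],P7@[31:32]
i=33 'b': node 20→2 ·f
i=34 'c': node 2→3
i=35 'a': node 3→4  ** P0@[35:35]
i=36 'b': node 4→11 ·f  ** P6@[34:36]
i=37 'a': node 11→20 ·f  ** P0@[37:37],P7@[36:37]
i=38 'b': node 20→2 ·f
i=39 'a': node 2→20  ** P0@[39:39],P7@[38:39]
i=40 'b': node 20→2 ·f
i=41 'b': node 2→14
i=42 'c': node 14→3 ·f
i=43 'b': node 3→7
i=44 'a': node 7→8  ** P0@[44:44],P2@[41:44],P7@[43:44]
i=45 'a': node 8→1 ·f  ** P0@[45:45]
i=46 'b': node 1→2 ·f
i=47 'b': node 2→14
i=48 'c': node 14→3 ·f
i=49 'b': node 3→7
i=50 'a': node 7→8  ** P0@[50:50],P2@[47:50],P7@[49:50]
i=51 'b': node 8→2 ·f
i=52 'c': node 2→3
i=53 'a': node 3→4  ** P0@[53:53]
i=54 'b': node 4→11 ·f  ** P6@[52:54]
i=55 'c': node 11→12
i=56 'c': node 12→13  ** P3@[52:56]
i=57 'b': node 13→2 ·f
i=58 'c': node 2→3
i=59 'b': node 3→7
i=60 'a': node 7→8  ** P0@[60:60],P2@[57:60],P7@[59:60]
i=61 'c': node 8→19  ** P5@[57:61]
i=62 'b': node 19→2 ·f
i=63 'b': node 2→14
i=64 'b': node 14→15

Result: [[1,0],[3,0],[4,6],[6,3],[10,0],[10,2],[10,7],[11,5],[13,0],[13,7],[16,0],[17,0],[18,0],[18,1],[19,0],[23,0],[23,2],[23,7],[24,5],[25,0],[26,0],[32,0],[32,7],[35,0],[36,6],[37,0],[37,7],[39,0],[39,7],[44,0],[44,2],[44,7],[45,0],[50,0],[50,2],[50,7],[53,0],[54,6],[56,3],[60,0],[60,2],[60,7],[61,5]]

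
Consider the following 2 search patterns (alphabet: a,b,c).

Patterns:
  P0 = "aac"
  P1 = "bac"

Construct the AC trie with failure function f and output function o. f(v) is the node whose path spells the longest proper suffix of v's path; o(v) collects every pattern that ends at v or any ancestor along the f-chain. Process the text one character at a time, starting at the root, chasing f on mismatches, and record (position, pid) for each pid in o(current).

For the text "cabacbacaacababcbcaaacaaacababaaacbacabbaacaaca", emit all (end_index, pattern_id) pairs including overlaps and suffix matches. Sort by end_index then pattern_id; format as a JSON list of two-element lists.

Build:
Trie nodes:
  n0 'ε': a→1 b→4
  n1 'a': a→2
  n2 'aa': c→3
  n3 'aac': ·  ←P0
  n4 'b': a→5
  n5 'ba': c→6
  n6 'bac': ·  ←P1

BFS fail/out derivation:
  fail(1) 'a': from fail(0)=0 chase 'a': 0 ⇒ 0;  out=∅∪out(0)=∅
  fail(4) 'b': from fail(0)=0 chase 'b': 0 ⇒ 0;  out=∅∪out(0)=∅
  fail(2) 'aa': from fail(1)=0 chase 'a': 0 ⇒ 1;  out=∅∪out(1)=∅
  fail(5) 'ba': from fail(4)=0 chase 'a': 0 ⇒ 1;  out=∅∪out(1)=∅
  fail(3) 'aac': from fail(2)=1 chase 'c': 1→0 ⇒ 0;  out={0}∪out(0)={0}
  fail(6) 'bac': from fail(5)=1 chase 'c': 1→0 ⇒ 0;  out={1}∪out(0)={1}

Run:
i=0 'c': node 0→0
i=1 'a': node 0→1
i=2 'b': node 1→4 ·f
i=3 'a': node 4→5
i=4 'c': node 5→6  ** P1@[2:4]
i=5 'b': node 6→4 ·f
i=6 'a': node 4→5
i=7 'c': node 5→6  ** P1@[5:7]
i=8 'a': node 6→1 ·f
i=9 'a': node 1→2
i=10 'c': node 2→3  ** P0@[8:10]
i=11 'a': node 3→1 ·f
i=12 'b': node 1→4 ·f
i=13 'a': node 4→5
i=14 'b': node 5→4 ·f
i=15 'c': node 4→0 ·f
i=16 'b': node 0→4
i=17 'c': node 4→0 ·f
i=18 'a': node 0→1
i=19 'a': node 1→2
i=20 'a': node 2→2 ·f
i=21 'c': node 2→3  ** P0@[19:21]
i=22 'a': node 3→1 ·f
i=23 'a': node 1→2
i=24 'a': node 2→2 ·f
i=25 'c': node 2→3  ** P0@[23:25]
i=26 'a': node 3→1 ·f
i=27 'b': node 1→4 ·f
i=28 'a': node 4→5
i=29 'b': node 5→4 ·f
i=30 'a': node 4→5
i=31 'a': node 5→2 ·f
i=32 'a': node 2→2 ·f
i=33 'c': node 2→3  ** P0@[31:33]
i=34 'b': node 3→4 ·f
i=35 'a': node 4→5
i=36 'c': node 5→6  ** P1@[34:36]
i=37 'a': node 6→1 ·f
i=38 'b': node 1→4 ·f
i=39 'b': node 4→4 ·f
i=40 'a': node 4→5
i=41 'a': node 5→2 ·f
i=42 'c': node 2→3  ** P0@[40:42]
i=43 'a': node 3→1 ·f
i=44 'a': node 1→2
i=45 'c': node 2→3  ** P0@[43:45]
i=46 'a': node 3→1 ·f

All matches (sorted): [[4,1],[7,1],[10,0],[21,0],[25,0],[33,0],[36,1],[42,0],[45,0]]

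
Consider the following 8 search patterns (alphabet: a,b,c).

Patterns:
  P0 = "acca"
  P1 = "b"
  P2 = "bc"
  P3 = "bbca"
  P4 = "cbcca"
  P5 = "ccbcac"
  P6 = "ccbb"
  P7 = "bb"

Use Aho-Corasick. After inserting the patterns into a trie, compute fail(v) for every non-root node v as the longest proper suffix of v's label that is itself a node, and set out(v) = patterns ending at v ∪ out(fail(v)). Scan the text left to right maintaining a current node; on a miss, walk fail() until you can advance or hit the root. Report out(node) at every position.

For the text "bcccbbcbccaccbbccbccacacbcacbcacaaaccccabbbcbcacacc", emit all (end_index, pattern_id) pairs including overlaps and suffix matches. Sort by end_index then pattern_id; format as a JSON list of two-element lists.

Build automaton:
Trie (insert patterns):
  n0 'ε': a→1 b→5 c→10
  n1 'a': c→2
  n2 'ac': c→3
  n3 'acc': a→4
  n4 'acca': ·  [P0 ends]
  n5 'b': b→7 c→6  [P1 ends]
  n6 'bc': ·  [P2 ends]
  n7 'bb': c→8  [P7 ends]
  n8 'bbc': a→9
  n9 'bbca': ·  [P3 ends]
  n10 'c': b→11 c→15
  n11 'cb': c→12
  n12 'cbc': c→13
  n13 'cbcc': a→14
  n14 'cbcca': ·  [P4 ends]
  n15 'cc': b→16
  n16 'ccb': b→20 c→17
  n17 'ccbc': a→18
  n18 'ccbca': c→19
  n19 'ccbcac': ·  [P5 ends]
  n20 'ccbb': ·  [P6 ends]

BFS fail/out derivation:
  n1('a'): parent n0 fail=0; on 'a' 0 → fail=0;  out ∅∪∅=∅
  n5('b'): parent n0 fail=0; on 'b' 0 → fail=0;  out {1}∪∅={1}
  n10('c'): parent n0 fail=0; on 'c' 0 → fail=0;  out ∅∪∅=∅
  n2('ac'): parent n1 fail=0; on 'c' 0 → fail=10;  out ∅∪∅=∅
  n6('bc'): parent n5 fail=0; on 'c' 0 → fail=10;  out {2}∪∅={2}
  n7('bb'): parent n5 fail=0; on 'b' 0 → fail=5;  out {7}∪{1}={1,7}
  n11('cb'): parent n10 fail=0; on 'b' 0 → fail=5;  out ∅∪{1}={1}
  n15('cc'): parent n10 fail=0; on 'c' 0 → fail=10;  out ∅∪∅=∅
  n3('acc'): parent n2 fail=10; on 'c' 10 → fail=15;  out ∅∪∅=∅
  n8('bbc'): parent n7 fail=5; on 'c' 5 → fail=6;  out ∅∪{2}={2}
  n12('cbc'): parent n11 fail=5; on 'c' 5 → fail=6;  out ∅∪{2}={2}
  n16('ccb'): parent n15 fail=10; on 'b' 10 → fail=11;  out ∅∪{1}={1}
  n4('acca'): parent n3 fail=15; on 'a' 15→10→0 → fail=1;  out {0}∪∅={0}
  n9('bbca'): parent n8 fail=6; on 'a' 6→10→0 → fail=1;  out {3}∪∅={3}
  n13('cbcc'): parent n12 fail=6; on 'c' 6→10 → fail=15;  out ∅∪∅=∅
  n17('ccbc'): parent n16 fail=11; on 'c' 11 → fail=12;  out ∅∪{2}={2}
  n20('ccbb'): parent n16 fail=11; on 'b' 11→5 → fail=7;  out {6}∪{1,7}={1,6,7}
  n14('cbcca'): parent n13 fail=15; on 'a' 15→10→0 → fail=1;  out {4}∪∅={4}
  n18('ccbca'): parent n17 fail=12; on 'a' 12→6→10→0 → fail=1;  out ∅∪∅=∅
  n19('ccbcac'): parent n18 fail=1; on 'c' 1 → fail=2;  out {5}∪∅={5}

Text stream:
[0] read 'b'  n0⇒n5  → match P1@[0:0]
[1] read 'c'  n5⇒n6  → match P2@[0:1]
[2] read 'c'  n6⇒n15 (fail-walked)
[3] read 'c'  n15⇒n15 (fail-walked)
[4] read 'b'  n15⇒n16  → match P1@[4:4]
[5] read 'b'  n16⇒n20  → match P1@[5:5],P6@[2:5],P7@[4:5]
[6] read 'c'  n20⇒n8 (fail-walked)  → match P2@[5:6]
[7] read 'b'  n8⇒n11 (fail-walked)  → match P1@[7:7]
[8] read 'c'  n11⇒n12  → match P2@[7:8]
[9] read 'c'  n12⇒n13
[10] read 'a'  n13⇒n14  → match P4@[6:10]
[11] read 'c'  n14⇒n2 (fail-walked)
[12] read 'c'  n2⇒n3
[13] read 'b'  n3⇒n16 (fail-walked)  → match P1@[13:13]
[14] read 'b'  n16⇒n20  → match P1@[14:14],P6@[11:14],P7@[13:14]
[15] read 'c'  n20⇒n8 (fail-walked)  → match P2@[14:15]
[16] read 'c'  n8⇒n15 (fail-walked)
[17] read 'b'  n15⇒n16  → match P1@[17:17]
[18] read 'c'  n16⇒n17  → match P2@[17:18]
[19] read 'c'  n17⇒n13 (fail-walked)
[20] read 'a'  n13⇒n14  → match P4@[16:20]
[21] read 'c'  n14⇒n2 (fail-walked)
[22] read 'a'  n2⇒n1 (fail-walked)
[23] read 'c'  n1⇒n2
[24] read 'b'  n2⇒n11 (fail-walked)  → match P1@[24:24]
[25] read 'c'  n11⇒n12  → match P2@[24:25]
[26] read 'a'  n12⇒n1 (fail-walked)
[27] read 'c'  n1⇒n2
[28] read 'b'  n2⇒n11 (fail-walked)  → match P1@[28:28]
[29] read 'c'  n11⇒n12  → match P2@[28:29]
[30] read 'a'  n12⇒n1 (fail-walked)
[31] read 'c'  n1⇒n2
[32] read 'a'  n2⇒n1 (fail-walked)
[33] read 'a'  n1⇒n1 (fail-walked)
[34] read 'a'  n1⇒n1 (fail-walked)
[35] read 'c'  n1⇒n2
[36] read 'c'  n2⇒n3
[37] read 'c'  n3⇒n15 (fail-walked)
[38] read 'c'  n15⇒n15 (fail-walked)
[39] read 'a'  n15⇒n1 (fail-walked)
[40] read 'b'  n1⇒n5 (fail-walked)  → match P1@[40:40]
[41] read 'b'  n5⇒n7  → match P1@[41:41],P7@[40:41]
[42] read 'b'  n7⇒n7 (fail-walked)  → match P1@[42:42],P7@[41:42]
[43] read 'c'  n7⇒n8  → match P2@[42:43]
[44] read 'b'  n8⇒n11 (fail-walked)  → match P1@[44:44]
[45] read 'c'  n11⇒n12  → match P2@[44:45]
[46] read 'a'  n12⇒n1 (fail-walked)
[47] read 'c'  n1⇒n2
[48] read 'a'  n2⇒n1 (fail-walked)
[49] read 'c'  n1⇒n2
[50] read 'c'  n2⇒n3

Matches: [[0,1],[1,2],[4,1],[5,1],[5,6],[5,7],[6,2],[7,1],[8,2],[10,4],[13,1],[14,1],[14,6],[14,7],[15,2],[17,1],[18,2],[20,4],[24,1],[25,2],[28,1],[29,2],[40,1],[41,1],[41,7],[42,1],[42,7],[43,2],[44,1],[45,2]]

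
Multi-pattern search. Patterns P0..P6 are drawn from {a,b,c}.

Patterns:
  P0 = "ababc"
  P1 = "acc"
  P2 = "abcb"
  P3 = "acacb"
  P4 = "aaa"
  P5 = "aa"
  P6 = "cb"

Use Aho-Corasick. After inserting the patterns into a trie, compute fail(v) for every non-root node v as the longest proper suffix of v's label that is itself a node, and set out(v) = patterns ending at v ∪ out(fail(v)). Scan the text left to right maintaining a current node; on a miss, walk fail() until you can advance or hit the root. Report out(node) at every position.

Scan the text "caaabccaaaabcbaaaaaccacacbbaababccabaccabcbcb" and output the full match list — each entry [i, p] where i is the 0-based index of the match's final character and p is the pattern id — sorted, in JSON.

Build:
Trie nodes:
  n0 'ε': a→1 c→15
  n1 'a': a→13 b→2 c→6
  n2 'ab': a→3 c→8
  n3 'aba': b→4
  n4 'abab': c→5
  n5 'ababc': ·  ←P0
  n6 'ac': a→10 c→7
  n7 'acc': ·  ←P1
  n8 'abc': b→9
  n9 'abcb': ·  ←P2
  n10 'aca': c→11
  n11 'acac': b→12
  n12 'acacb': ·  ←P3
  n13 'aa': a→14  ←P5
  n14 'aaa': ·  ←P4
  n15 'c': b→16
  n16 'cb': ·  ←P6

BFS fail/out derivation:
  fail(1) 'a': from fail(0)=0 chase 'a': 0 ⇒ 0;  out=∅∪out(0)=∅
  fail(15) 'c': from fail(0)=0 chase 'c': 0 ⇒ 0;  out=∅∪out(0)=∅
  fail(2) 'ab': from fail(1)=0 chase 'b': 0 ⇒ 0;  out=∅∪out(0)=∅
  fail(6) 'ac': from fail(1)=0 chase 'c': 0 ⇒ 15;  out=∅∪out(15)=∅
  fail(13) 'aa': from fail(1)=0 chase 'a': 0 ⇒ 1;  out={5}∪out(1)={5}
  fail(16) 'cb': from fail(15)=0 chase 'b': 0 ⇒ 0;  out={6}∪out(0)={6}
  fail(3) 'aba': from fail(2)=0 chase 'a': 0 ⇒ 1;  out=∅∪out(1)=∅
  fail(7) 'acc': from fail(6)=15 chase 'c': 15→0 ⇒ 15;  out={1}∪out(15)={1}
  fail(8) 'abc': from fail(2)=0 chase 'c': 0 ⇒ 15;  out=∅∪out(15)=∅
  fail(10) 'aca': from fail(6)=15 chase 'a': 15→0 ⇒ 1;  out=∅∪out(1)=∅
  fail(14) 'aaa': from fail(13)=1 chase 'a': 1 ⇒ 13;  out={4}∪out(13)={4,5}
  fail(4) 'abab': from fail(3)=1 chase 'b': 1 ⇒ 2;  out=∅∪out(2)=∅
  fail(9) 'abcb': from fail(8)=15 chase 'b': 15 ⇒ 16;  out={2}∪out(16)={2,6}
  fail(11) 'acac': from fail(10)=1 chase 'c': 1 ⇒ 6;  out=∅∪out(6)=∅
  fail(5) 'ababc': from fail(4)=2 chase 'c': 2 ⇒ 8;  out={0}∪out(8)={0}
  fail(12) 'acacb': from fail(11)=6 chase 'b': 6→15 ⇒ 16;  out={3}∪out(16)={3,6}

Text stream:
i=0 'c': node 0→15
i=1 'a': node 15→1 (via fail)
i=2 'a': node 1→13  → match P5@[1:2]
i=3 'a': node 13→14  → match P4@[1:3],P5@[2:3]
i=4 'b': node 14→2 (via fail)
i=5 'c': node 2→8
i=6 'c': node 8→15 (via fail)
i=7 'a': node 15→1 (via fail)
i=8 'a': node 1→13  → match P5@[7:8]
i=9 'a': node 13→14  → match P4@[7:9],P5@[8:9]
i=10 'a': node 14→14 (via fail)  → match P4@[8:10],P5@[9:10]
i=11 'b': node 14→2 (via fail)
i=12 'c': node 2→8
i=13 'b': node 8→9  → match P2@[10:13],P6@[12:13]
i=14 'a': node 9→1 (via fail)
i=15 'a': node 1→13  → match P5@[14:15]
i=16 'a': node 13→14  → match P4@[14:16],P5@[15:16]
i=17 'a': node 14→14 (via fail)  → match P4@[15:17],P5@[16:17]
i=18 'a': node 14→14 (via fail)  → match P4@[16:18],P5@[17:18]
i=19 'c': node 14→6 (via fail)
i=20 'c': node 6→7  → match P1@[18:20]
i=21 'a': node 7→1 (via fail)
i=22 'c': node 1→6
i=23 'a': node 6→10
i=24 'c': node 10→11
i=25 'b': node 11→12  → match P3@[21:25],P6@[24:25]
i=26 'b': node 12→0 (via fail)
i=27 'a': node 0→1
i=28 'a': node 1→13  → match P5@[27:28]
i=29 'b': node 13→2 (via fail)
i=30 'a': node 2→3
i=31 'b': node 3→4
i=32 'c': node 4→5  → match P0@[28:32]
i=33 'c': node 5→15 (via fail)
i=34 'a': node 15→1 (via fail)
i=35 'b': node 1→2
i=36 'a': node 2→3
i=37 'c': node 3→6 (via fail)
i=38 'c': node 6→7  → match P1@[36:38]
i=39 'a': node 7→1 (via fail)
i=40 'b': node 1→2
i=41 'c': node 2→8
i=42 'b': node 8→9  → match P2@[39:42],P6@[41:42]
i=43 'c': node 9→15 (via fail)
i=44 'b': node 15→16  → match P6@[43:44]

All matches (sorted): [[2,5],[3,4],[3,5],[8,5],[9,4],[9,5],[10,4],[10,5],[13,2],[13,6],[15,5],[16,4],[16,5],[17,4],[17,5],[18,4],[18,5],[20,1],[25,3],[25,6],[28,5],[32,0],[38,1],[42,2],[42,6],[44,6]]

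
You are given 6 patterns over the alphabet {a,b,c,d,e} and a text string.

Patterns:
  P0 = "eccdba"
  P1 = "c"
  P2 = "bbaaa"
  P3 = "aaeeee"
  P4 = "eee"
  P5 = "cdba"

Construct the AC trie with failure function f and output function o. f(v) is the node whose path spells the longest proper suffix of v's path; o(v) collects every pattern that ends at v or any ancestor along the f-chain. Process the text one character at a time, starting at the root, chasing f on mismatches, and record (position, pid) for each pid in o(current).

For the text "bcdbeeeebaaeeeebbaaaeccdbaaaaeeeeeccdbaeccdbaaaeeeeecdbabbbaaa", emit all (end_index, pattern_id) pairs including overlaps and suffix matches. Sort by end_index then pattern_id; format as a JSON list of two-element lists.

Build automaton:
Trie (insert patterns):
  n0 'ε': a→13 b→8 c→7 e→1
  n1 'e': c→2 e→19
  n2 'ec': c→3
  n3 'ecc': d→4
  n4 'eccd': b→5
  n5 'eccdb': a→6
  n6 'eccdba': ·  ←P0
  n7 'c': d→21  ←P1
  n8 'b': b→9
  n9 'bb': a→10
  n10 'bba': a→11
  n11 'bbaa': a→12
  n12 'bbaaa': ·  ←P2
  n13 'a': a→14
  n14 'aa': e→15
  n15 'aae': e→16
  n16 'aaee': e→17
  n17 'aaeee': e→18
  n18 'aaeeee': ·  ←P3
  n19 'ee': e→20
  n20 'eee': ·  ←P4
  n21 'cd': b→22
  n22 'cdb': a→23
  n23 'cdba': ·  ←P5

BFS fail/out derivation:
  n1('e'): parent n0 fail=0; on 'e' 0 → fail=0;  out ∅∪∅=∅
  n7('c'): parent n0 fail=0; on 'c' 0 → fail=0;  out {1}∪∅={1}
  n8('b'): parent n0 fail=0; on 'b' 0 → fail=0;  out ∅∪∅=∅
  n13('a'): parent n0 fail=0; on 'a' 0 → fail=0;  out ∅∪∅=∅
  n2('ec'): parent n1 fail=0; on 'c' 0 → fail=7;  out ∅∪{1}={1}
  n9('bb'): parent n8 fail=0; on 'b' 0 → fail=8;  out ∅∪∅=∅
  n14('aa'): parent n13 fail=0; on 'a' 0 → fail=13;  out ∅∪∅=∅
  n19('ee'): parent n1 fail=0; on 'e' 0 → fail=1;  out ∅∪∅=∅
  n21('cd'): parent n7 fail=0; on 'd' 0 → fail=0;  out ∅∪∅=∅
  n3('ecc'): parent n2 fail=7; on 'c' 7→0 → fail=7;  out ∅∪{1}={1}
  n10('bba'): parent n9 fail=8; on 'a' 8→0 → fail=13;  out ∅∪∅=∅
  n15('aae'): parent n14 fail=13; on 'e' 13→0 → fail=1;  out ∅∪∅=∅
  n20('eee'): parent n19 fail=1; on 'e' 1 → fail=19;  out {4}∪∅={4}
  n22('cdb'): parent n21 fail=0; on 'b' 0 → fail=8;  out ∅∪∅=∅
  n4('eccd'): parent n3 fail=7; on 'd' 7 → fail=21;  out ∅∪∅=∅
  n11('bbaa'): parent n10 fail=13; on 'a' 13 → fail=14;  out ∅∪∅=∅
  n16('aaee'): parent n15 fail=1; on 'e' 1 → fail=19;  out ∅∪∅=∅
  n23('cdba'): parent n22 fail=8; on 'a' 8→0 → fail=13;  out {5}∪∅={5}
  n5('eccdb'): parent n4 fail=21; on 'b' 21 → fail=22;  out ∅∪∅=∅
  n12('bbaaa'): parent n11 fail=14; on 'a' 14→13 → fail=14;  out {2}∪∅={2}
  n17('aaeee'): parent n16 fail=19; on 'e' 19 → fail=20;  out ∅∪{4}={4}
  n6('eccdba'): parent n5 fail=22; on 'a' 22 → fail=23;  out {0}∪{5}={0,5}
  n18('aaeeee'): parent n17 fail=20; on 'e' 20→19 → fail=20;  out {3}∪{4}={3,4}

Scan:
i=0 'b': node 0→8
i=1 'c': node 8→7 (via fail)  ** P1@[1:1]
i=2 'd': node 7→21
i=3 'b': node 21→22
i=4 'e': node 22→1 (via fail)
i=5 'e': node 1→19
i=6 'e': node 19→20  ** P4@[4:6]
i=7 'e': node 20→20 (via fail)  ** P4@[5:7]
i=8 'b': node 20→8 (via fail)
i=9 'a': node 8→13 (via fail)
i=10 'a': node 13→14
i=11 'e': node 14→15
i=12 'e': node 15→16
i=13 'e': node 16→17  ** P4@[11:13]
i=14 'e': node 17→18  ** P3@[9:14],P4@[12:14]
i=15 'b': node 18→8 (via fail)
i=16 'b': node 8→9
i=17 'a': node 9→10
i=18 'a': node 10→11
i=19 'a': node 11→12  ** P2@[15:19]
i=20 'e': node 12→15 (via fail)
i=21 'c': node 15→2 (via fail)  ** P1@[21:21]
i=22 'c': node 2→3  ** P1@[22:22]
i=23 'd': node 3→4
i=24 'b': node 4→5
i=25 'a': node 5→6  ** P0@[20:25],P5@[22:25]
i=26 'a': node 6→14 (via fail)
i=27 'a': node 14→14 (via fail)
i=28 'a': node 14→14 (via fail)
i=29 'e': node 14→15
i=30 'e': node 15→16
i=31 'e': node 16→17  ** P4@[29:31]
i=32 'e': node 17→18  ** P3@[27:32],P4@[30:32]
i=33 'e': node 18→20 (via fail)  ** P4@[31:33]
i=34 'c': node 20→2 (via fail)  ** P1@[34:34]
i=35 'c': node 2→3  ** P1@[35:35]
i=36 'd': node 3→4
i=37 'b': node 4→5
i=38 'a': node 5→6  ** P0@[33:38],P5@[35:38]
i=39 'e': node 6→1 (via fail)
i=40 'c': node 1→2  ** P1@[40:40]
i=41 'c': node 2→3  ** P1@[41:41]
i=42 'd': node 3→4
i=43 'b': node 4→5
i=44 'a': node 5→6  ** P0@[39:44],P5@[41:44]
i=45 'a': node 6→14 (via fail)
i=46 'a': node 14→14 (via fail)
i=47 'e': node 14→15
i=48 'e': node 15→16
i=49 'e': node 16→17  ** P4@[47:49]
i=50 'e': node 17→18  ** P3@[45:50],P4@[48:50]
i=51 'e': node 18→20 (via fail)  ** P4@[49:51]
i=52 'c': node 20→2 (via fail)  ** P1@[52:52]
i=53 'd': node 2→21 (via fail)
i=54 'b': node 21→22
i=55 'a': node 22→23  ** P5@[52:55]
i=56 'b': node 23→8 (via fail)
i=57 'b': node 8→9
i=58 'b': node 9→9 (via fail)
i=59 'a': node 9→10
i=60 'a': node 10→11
i=61 'a': node 11→12  ** P2@[57:61]

Result: [[1,1],[6,4],[7,4],[13,4],[14,3],[14,4],[19,2],[21,1],[22,1],[25,0],[25,5],[31,4],[32,3],[32,4],[33,4],[34,1],[35,1],[38,0],[38,5],[40,1],[41,1],[44,0],[44,5],[49,4],[50,3],[50,4],[51,4],[52,1],[55,5],[61,2]]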